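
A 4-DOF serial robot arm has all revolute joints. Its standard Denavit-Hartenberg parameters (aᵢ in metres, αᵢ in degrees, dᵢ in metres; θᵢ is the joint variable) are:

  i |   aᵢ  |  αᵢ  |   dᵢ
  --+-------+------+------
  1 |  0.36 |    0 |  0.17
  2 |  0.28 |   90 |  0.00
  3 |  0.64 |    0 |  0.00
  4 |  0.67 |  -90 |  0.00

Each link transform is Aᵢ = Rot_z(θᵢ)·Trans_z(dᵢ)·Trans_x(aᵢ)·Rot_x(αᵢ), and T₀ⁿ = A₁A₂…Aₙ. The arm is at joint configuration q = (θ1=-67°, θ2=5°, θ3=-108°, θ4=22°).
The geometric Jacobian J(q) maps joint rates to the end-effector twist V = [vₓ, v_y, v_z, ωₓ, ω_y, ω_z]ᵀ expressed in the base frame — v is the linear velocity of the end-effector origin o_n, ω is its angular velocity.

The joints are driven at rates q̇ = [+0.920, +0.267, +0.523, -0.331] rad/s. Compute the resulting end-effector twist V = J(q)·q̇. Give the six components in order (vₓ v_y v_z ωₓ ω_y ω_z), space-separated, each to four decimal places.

0.6497 -0.1931 -0.0945 -0.1695 -0.0901 1.1870

o_n = [0.2012, -0.4453, -1.1070]
J₁: ẑ×o_n = [0.4453, 0.2012, -0.0000], ω = ẑ
J2: z=[0.0000, 0.0000, 1.0000] o=[0.1407, -0.3314, 0.1700] → [0.1139, 0.0605, -0.0000, 0.0000, 0.0000, 1.0000]
J3: z=[-0.8829, -0.4695, 0.0000] o=[0.2721, -0.5786, 0.1700] → [0.5995, -1.1276, -0.1510, -0.8829, -0.4695, 0.0000]
J4: z=[-0.8829, -0.4695, 0.0000] o=[0.1793, -0.4040, -0.4387] → [0.3138, -0.5901, 0.0467, -0.8829, -0.4695, 0.0000]
V = J·q̇ = [0.6497, -0.1931, -0.0945, -0.1695, -0.0901, 1.1870]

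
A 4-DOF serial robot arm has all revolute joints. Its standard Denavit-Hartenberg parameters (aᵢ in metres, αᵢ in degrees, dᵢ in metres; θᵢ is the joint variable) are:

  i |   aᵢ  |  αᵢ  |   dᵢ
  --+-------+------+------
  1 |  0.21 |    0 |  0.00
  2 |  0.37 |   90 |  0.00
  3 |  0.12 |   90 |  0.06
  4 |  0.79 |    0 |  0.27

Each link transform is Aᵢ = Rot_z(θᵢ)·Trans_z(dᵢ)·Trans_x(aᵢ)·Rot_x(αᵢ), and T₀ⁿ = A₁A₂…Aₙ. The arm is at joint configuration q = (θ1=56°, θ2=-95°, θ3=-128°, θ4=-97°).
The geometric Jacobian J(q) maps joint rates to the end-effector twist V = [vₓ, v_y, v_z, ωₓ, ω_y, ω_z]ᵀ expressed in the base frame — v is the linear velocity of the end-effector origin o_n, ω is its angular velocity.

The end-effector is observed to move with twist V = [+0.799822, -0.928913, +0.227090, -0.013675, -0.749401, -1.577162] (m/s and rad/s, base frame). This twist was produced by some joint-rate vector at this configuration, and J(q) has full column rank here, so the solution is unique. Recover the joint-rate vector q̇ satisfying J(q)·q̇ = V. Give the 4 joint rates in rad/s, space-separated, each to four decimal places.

-0.6200 -0.5970 0.5910 -0.5850

o_n = [0.6840, 0.6471, 0.1475]
J₁: ẑ×o_n = [-0.6471, 0.6840, 0.0000], ω = ẑ
J2: z=[0.0000, 0.0000, 1.0000] o=[0.1174, 0.1741, 0.0000] → [-0.4730, 0.5665, 0.0000, 0.0000, 0.0000, 1.0000]
J3: z=[-0.6293, -0.7771, 0.0000] o=[0.4050, -0.0588, 0.0000] → [-0.1147, 0.0928, -0.2274, -0.6293, -0.7771, 0.0000]
J4: z=[-0.6124, 0.4959, 0.6157] o=[0.3098, -0.0589, -0.0946] → [-0.3146, 0.3786, -0.6179, -0.6124, 0.4959, 0.6157]
q̇ = J⁺·V = [-0.6200, -0.5970, 0.5910, -0.5850]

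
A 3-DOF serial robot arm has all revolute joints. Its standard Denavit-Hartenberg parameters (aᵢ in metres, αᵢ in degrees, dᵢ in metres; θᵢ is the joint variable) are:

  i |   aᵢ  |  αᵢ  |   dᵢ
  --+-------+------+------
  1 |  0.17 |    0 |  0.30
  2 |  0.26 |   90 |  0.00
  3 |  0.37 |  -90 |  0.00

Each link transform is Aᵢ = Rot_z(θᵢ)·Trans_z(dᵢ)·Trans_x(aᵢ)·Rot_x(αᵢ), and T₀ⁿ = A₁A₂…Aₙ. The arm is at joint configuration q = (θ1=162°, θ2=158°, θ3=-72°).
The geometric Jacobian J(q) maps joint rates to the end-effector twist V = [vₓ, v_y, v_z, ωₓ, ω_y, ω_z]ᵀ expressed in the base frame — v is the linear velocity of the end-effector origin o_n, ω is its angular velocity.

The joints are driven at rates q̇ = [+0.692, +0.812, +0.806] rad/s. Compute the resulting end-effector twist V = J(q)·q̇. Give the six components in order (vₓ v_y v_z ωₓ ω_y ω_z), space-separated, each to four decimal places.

0.5428 0.1371 0.0922 -0.5181 -0.6174 1.5040

o_n = [0.1251, -0.1881, -0.0519]
J₁: ẑ×o_n = [0.1881, 0.1251, -0.0000], ω = ẑ
J2: z=[0.0000, 0.0000, 1.0000] o=[-0.1617, 0.0525, 0.3000] → [0.2406, 0.2868, -0.0000, 0.0000, 0.0000, 1.0000]
J3: z=[-0.6428, -0.7660, 0.0000] o=[0.0375, -0.1146, 0.3000] → [0.2696, -0.2262, 0.1143, -0.6428, -0.7660, 0.0000]
V = J·q̇ = [0.5428, 0.1371, 0.0922, -0.5181, -0.6174, 1.5040]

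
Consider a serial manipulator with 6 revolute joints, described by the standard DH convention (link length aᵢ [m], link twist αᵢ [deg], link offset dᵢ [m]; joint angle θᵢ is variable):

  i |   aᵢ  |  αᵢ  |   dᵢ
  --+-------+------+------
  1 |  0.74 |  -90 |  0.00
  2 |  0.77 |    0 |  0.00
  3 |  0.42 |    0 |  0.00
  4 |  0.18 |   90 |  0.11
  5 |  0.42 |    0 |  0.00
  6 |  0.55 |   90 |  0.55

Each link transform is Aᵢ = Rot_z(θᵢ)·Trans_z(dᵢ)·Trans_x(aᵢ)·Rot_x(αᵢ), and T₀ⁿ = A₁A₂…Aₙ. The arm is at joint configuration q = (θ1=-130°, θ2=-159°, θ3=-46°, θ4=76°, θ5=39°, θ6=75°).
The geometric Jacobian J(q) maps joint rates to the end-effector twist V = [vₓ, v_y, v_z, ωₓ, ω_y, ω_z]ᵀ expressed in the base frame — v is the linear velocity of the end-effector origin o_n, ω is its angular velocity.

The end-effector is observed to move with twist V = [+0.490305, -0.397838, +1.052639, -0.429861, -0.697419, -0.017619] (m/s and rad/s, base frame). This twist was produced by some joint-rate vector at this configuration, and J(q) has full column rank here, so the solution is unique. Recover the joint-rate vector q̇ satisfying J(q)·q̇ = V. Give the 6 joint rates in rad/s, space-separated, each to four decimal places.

-0.6740 0.1070 0.7800 -0.7680 -0.7730 -0.2700

o_n = [1.2918, 0.1755, -0.0280]
J₁: ẑ×o_n = [-0.1755, 1.2918, 0.0000], ω = ẑ
J2: z=[0.7660, -0.6428, 0.0000] o=[-0.4757, -0.5669, 0.0000] → [0.0180, 0.0214, 1.7048, 0.7660, -0.6428, 0.0000]
J3: z=[0.7660, -0.6428, 0.0000] o=[-0.0136, -0.0162, 0.2759] → [0.1954, 0.2328, 0.9860, 0.7660, -0.6428, 0.0000]
J4: z=[0.7660, -0.6428, 0.0000] o=[0.2311, 0.2754, 0.0984] → [0.0813, 0.0969, 0.6053, 0.7660, -0.6428, 0.0000]
J5: z=[0.4995, 0.5953, -0.6293] o=[0.3882, 0.2915, 0.2383] → [-0.2315, -0.4357, -0.5959, 0.4995, 0.5953, -0.6293]
J6: z=[0.4995, 0.5953, -0.6293] o=[0.7227, 0.2789, 0.4920] → [-0.3746, -0.0984, -0.3905, 0.4995, 0.5953, -0.6293]
q̇ = J⁺·V = [-0.6740, 0.1070, 0.7800, -0.7680, -0.7730, -0.2700]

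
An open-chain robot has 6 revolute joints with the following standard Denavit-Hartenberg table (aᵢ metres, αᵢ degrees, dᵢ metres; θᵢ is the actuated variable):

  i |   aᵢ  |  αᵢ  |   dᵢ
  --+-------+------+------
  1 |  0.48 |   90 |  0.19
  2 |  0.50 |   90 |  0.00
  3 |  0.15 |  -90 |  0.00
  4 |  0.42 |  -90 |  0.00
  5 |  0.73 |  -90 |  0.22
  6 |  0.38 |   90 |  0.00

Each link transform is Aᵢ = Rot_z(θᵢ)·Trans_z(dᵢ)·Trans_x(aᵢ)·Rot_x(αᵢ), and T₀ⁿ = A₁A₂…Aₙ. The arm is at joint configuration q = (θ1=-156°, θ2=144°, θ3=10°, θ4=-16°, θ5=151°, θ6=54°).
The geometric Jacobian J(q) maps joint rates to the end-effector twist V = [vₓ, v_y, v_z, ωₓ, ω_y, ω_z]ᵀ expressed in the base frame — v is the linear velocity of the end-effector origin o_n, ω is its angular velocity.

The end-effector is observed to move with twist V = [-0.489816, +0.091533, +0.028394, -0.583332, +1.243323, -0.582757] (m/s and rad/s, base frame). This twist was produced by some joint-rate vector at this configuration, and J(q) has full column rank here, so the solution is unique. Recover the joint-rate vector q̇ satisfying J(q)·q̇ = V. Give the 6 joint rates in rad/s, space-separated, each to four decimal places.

o_n = [0.0129, -0.5442, 0.3494]
J₁: ẑ×o_n = [0.5442, 0.0129, -0.0000], ω = ẑ
J2: z=[-0.4067, 0.9135, 0.0000] o=[-0.4385, -0.1952, 0.1900] → [0.1456, 0.0648, -0.2705, -0.4067, 0.9135, 0.0000]
J3: z=[-0.5370, -0.2391, 0.8090] o=[-0.0690, -0.0307, 0.4839] → [0.4476, -0.0060, 0.2953, -0.5370, -0.2391, 0.8090]
J4: z=[-0.5289, 0.8425, -0.1021] o=[0.0296, 0.0417, 0.5707] → [-0.2463, -0.1154, 0.3239, -0.5289, 0.8425, -0.1021]
J5: z=[0.6973, 0.3629, -0.6181] o=[0.2328, 0.2089, 0.8981] → [-0.6646, 0.5185, -0.4454, 0.6973, 0.3629, -0.6181]
J6: z=[-0.6971, 0.5439, -0.4671] o=[0.2645, -0.2636, 0.3006] → [-0.1045, 0.1516, 0.3324, -0.6971, 0.5439, -0.4671]
q̇ = J⁺·V = [-0.5860, 0.6120, 0.3120, 0.8020, 0.3130, -0.0560]

-0.5860 0.6120 0.3120 0.8020 0.3130 -0.0560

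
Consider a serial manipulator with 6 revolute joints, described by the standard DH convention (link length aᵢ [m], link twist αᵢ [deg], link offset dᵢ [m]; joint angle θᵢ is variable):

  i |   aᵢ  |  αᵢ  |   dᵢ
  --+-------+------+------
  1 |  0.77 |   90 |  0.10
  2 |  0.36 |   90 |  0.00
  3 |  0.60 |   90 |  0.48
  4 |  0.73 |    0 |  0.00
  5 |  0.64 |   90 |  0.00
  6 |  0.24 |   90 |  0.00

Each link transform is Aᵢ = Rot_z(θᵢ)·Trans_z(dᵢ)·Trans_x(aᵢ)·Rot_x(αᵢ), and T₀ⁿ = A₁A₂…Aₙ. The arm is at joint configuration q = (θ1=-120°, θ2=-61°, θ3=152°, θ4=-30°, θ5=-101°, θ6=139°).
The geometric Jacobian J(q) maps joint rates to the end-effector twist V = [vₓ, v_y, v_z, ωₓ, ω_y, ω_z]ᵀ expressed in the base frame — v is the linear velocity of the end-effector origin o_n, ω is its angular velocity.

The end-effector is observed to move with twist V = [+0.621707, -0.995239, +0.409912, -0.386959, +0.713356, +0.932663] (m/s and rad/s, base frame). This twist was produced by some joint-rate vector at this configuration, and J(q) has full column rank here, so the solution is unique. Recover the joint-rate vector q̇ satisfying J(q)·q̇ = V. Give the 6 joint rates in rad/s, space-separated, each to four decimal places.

0.6440 0.2160 0.7770 -0.4420 0.6470 -0.8320

o_n = [-0.8910, -0.3910, 0.5517]
J₁: ẑ×o_n = [0.3910, -0.8910, 0.0000], ω = ẑ
J2: z=[-0.8660, 0.5000, 0.0000] o=[-0.3850, -0.6668, 0.1000] → [0.2259, 0.3912, 0.0141, -0.8660, 0.5000, 0.0000]
J3: z=[0.4373, 0.7574, -0.4848] o=[-0.4723, -0.8180, -0.2149] → [0.7877, -0.1322, 0.5039, 0.4373, 0.7574, -0.4848]
J4: z=[-0.8785, 0.2444, -0.4106] o=[-0.3779, -0.0911, 0.0158] → [0.0079, 0.6815, 0.3888, -0.8785, 0.2444, -0.4106]
J5: z=[-0.8785, 0.2444, -0.4106] o=[-0.6592, 0.0151, 0.6809] → [-0.1983, -0.0184, 0.4134, -0.8785, 0.2444, -0.4106]
J6: z=[0.4322, 0.0400, -0.9009] o=[-0.7896, -0.6049, 0.5909] → [0.1912, 0.1083, 0.0965, 0.4322, 0.0400, -0.9009]
q̇ = J⁺·V = [0.6440, 0.2160, 0.7770, -0.4420, 0.6470, -0.8320]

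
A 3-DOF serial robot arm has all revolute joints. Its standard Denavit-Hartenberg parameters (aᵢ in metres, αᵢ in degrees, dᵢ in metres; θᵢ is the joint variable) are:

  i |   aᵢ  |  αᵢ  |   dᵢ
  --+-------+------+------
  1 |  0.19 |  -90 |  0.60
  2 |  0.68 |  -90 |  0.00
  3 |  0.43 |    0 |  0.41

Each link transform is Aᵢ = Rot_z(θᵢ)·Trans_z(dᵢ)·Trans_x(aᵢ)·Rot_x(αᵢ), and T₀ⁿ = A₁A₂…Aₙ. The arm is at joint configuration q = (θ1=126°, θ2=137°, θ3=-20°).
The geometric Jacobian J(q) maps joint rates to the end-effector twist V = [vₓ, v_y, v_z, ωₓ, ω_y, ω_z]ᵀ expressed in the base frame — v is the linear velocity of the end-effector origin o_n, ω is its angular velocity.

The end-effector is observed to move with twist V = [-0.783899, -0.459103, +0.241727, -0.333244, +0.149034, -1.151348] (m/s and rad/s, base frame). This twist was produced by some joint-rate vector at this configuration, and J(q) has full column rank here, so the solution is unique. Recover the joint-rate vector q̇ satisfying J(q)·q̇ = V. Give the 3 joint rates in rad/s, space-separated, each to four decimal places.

o_n = [0.3997, -0.8004, 0.1605]
J₁: ẑ×o_n = [0.8004, 0.3997, -0.0000], ω = ẑ
J2: z=[-0.8090, -0.5878, 0.0000] o=[-0.1117, 0.1537, 0.6000] → [0.2583, -0.3555, 1.0725, -0.8090, -0.5878, 0.0000]
J3: z=[0.4009, -0.5517, 0.7314] o=[0.1806, -0.2486, 0.1362] → [0.3901, 0.1505, -0.1003, 0.4009, -0.5517, 0.7314]
q̇ = J⁺·V = [-0.8120, 0.1820, -0.4640]

-0.8120 0.1820 -0.4640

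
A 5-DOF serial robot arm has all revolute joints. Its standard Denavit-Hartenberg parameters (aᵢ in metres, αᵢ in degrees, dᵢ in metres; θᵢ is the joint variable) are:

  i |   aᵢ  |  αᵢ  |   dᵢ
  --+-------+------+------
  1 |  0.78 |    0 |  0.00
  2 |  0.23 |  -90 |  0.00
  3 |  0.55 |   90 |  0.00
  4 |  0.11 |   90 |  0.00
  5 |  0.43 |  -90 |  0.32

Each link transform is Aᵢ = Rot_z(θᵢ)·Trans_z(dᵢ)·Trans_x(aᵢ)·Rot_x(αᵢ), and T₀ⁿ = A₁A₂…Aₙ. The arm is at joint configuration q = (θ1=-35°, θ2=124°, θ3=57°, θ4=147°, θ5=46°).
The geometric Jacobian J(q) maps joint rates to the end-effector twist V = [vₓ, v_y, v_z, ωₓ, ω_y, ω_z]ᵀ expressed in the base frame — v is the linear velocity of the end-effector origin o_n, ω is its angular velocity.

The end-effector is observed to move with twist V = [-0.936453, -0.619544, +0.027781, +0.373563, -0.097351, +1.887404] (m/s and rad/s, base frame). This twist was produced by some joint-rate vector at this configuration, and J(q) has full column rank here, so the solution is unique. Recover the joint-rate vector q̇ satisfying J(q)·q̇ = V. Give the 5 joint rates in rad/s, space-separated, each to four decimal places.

0.6070 0.9900 0.0760 0.0820 -0.5380

o_n = [0.1602, 0.2583, -0.1515]
J₁: ẑ×o_n = [-0.2583, 0.1602, 0.0000], ω = ẑ
J2: z=[0.0000, 0.0000, 1.0000] o=[0.6389, -0.4474, 0.0000] → [-0.7057, -0.4787, 0.0000, 0.0000, 0.0000, 1.0000]
J3: z=[-0.9998, 0.0175, 0.0000] o=[0.6430, -0.2174, 0.0000] → [-0.0026, -0.1515, -0.4672, -0.9998, 0.0175, 0.0000]
J4: z=[0.0146, 0.8385, 0.5446] o=[0.6482, 0.0821, -0.4613] → [0.1638, -0.2703, 0.4118, 0.0146, 0.8385, 0.5446]
J5: z=[-0.8334, 0.3112, -0.4568] o=[0.5874, 0.0329, -0.3839] → [0.1753, 0.3888, -0.0549, -0.8334, 0.3112, -0.4568]
q̇ = J⁺·V = [0.6070, 0.9900, 0.0760, 0.0820, -0.5380]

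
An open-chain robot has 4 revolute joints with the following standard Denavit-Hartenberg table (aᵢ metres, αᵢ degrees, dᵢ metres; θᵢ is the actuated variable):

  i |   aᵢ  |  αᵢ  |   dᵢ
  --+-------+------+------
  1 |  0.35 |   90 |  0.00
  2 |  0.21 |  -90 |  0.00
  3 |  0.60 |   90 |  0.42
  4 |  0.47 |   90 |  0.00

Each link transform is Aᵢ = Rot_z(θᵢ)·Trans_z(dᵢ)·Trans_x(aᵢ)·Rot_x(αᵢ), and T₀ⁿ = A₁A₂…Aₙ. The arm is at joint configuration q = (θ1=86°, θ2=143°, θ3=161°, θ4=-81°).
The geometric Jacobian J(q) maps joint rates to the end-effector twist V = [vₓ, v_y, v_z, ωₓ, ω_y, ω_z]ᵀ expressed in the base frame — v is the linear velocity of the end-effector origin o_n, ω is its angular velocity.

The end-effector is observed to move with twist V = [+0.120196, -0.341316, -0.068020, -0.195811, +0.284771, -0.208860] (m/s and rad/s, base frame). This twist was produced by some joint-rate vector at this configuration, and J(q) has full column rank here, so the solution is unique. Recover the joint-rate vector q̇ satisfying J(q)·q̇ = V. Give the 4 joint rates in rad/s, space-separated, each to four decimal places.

-0.2480 -0.7740 -0.1940 -0.5910

o_n = [-0.1687, 0.7310, -0.2216]
J₁: ẑ×o_n = [-0.7310, -0.1687, 0.0000], ω = ẑ
J2: z=[0.9976, -0.0698, 0.0000] o=[0.0244, 0.3491, 0.0000] → [0.0155, 0.2210, 0.3675, 0.9976, -0.0698, 0.0000]
J3: z=[-0.0420, -0.6003, -0.7986] o=[0.0127, 0.1818, 0.1264] → [0.6475, 0.1303, -0.1320, -0.0420, -0.6003, -0.7986]
J4: z=[-0.9614, -0.1934, 0.1959] o=[-0.1682, 0.3953, -0.5505] → [-0.1294, 0.3161, -0.3229, -0.9614, -0.1934, 0.1959]
q̇ = J⁺·V = [-0.2480, -0.7740, -0.1940, -0.5910]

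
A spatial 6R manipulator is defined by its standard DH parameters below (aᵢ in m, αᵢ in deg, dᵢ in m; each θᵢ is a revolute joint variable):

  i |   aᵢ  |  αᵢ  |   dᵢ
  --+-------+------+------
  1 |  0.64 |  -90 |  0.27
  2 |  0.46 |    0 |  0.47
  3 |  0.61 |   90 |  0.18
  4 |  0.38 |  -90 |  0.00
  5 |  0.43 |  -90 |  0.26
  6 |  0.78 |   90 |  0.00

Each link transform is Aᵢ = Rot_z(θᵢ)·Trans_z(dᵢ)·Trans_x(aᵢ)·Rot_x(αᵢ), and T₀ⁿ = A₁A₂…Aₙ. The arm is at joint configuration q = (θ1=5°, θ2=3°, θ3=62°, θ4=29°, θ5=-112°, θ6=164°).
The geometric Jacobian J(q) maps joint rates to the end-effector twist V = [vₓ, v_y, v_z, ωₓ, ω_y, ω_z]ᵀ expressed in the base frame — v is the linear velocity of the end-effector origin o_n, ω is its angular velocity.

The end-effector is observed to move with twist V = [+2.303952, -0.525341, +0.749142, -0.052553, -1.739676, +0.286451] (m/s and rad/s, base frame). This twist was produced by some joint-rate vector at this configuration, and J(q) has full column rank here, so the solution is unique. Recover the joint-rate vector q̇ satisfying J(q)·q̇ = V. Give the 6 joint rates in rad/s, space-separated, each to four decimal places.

o_n = [1.1780, 1.0383, -0.8086]
J₁: ẑ×o_n = [-1.0383, 1.1780, 0.0000], ω = ẑ
J2: z=[-0.0872, 0.9962, 0.0000] o=[0.6376, 0.0558, 0.2700] → [-1.0745, -0.0940, -0.6240, -0.0872, 0.9962, 0.0000]
J3: z=[-0.0872, 0.9962, 0.0000] o=[1.0542, 0.5640, 0.2459] → [-1.0505, -0.0919, -0.1646, -0.0872, 0.9962, 0.0000]
J4: z=[0.9029, 0.0790, 0.4226] o=[1.2954, 0.7658, -0.3069] → [-0.1548, 0.4034, 0.2553, 0.9029, 0.0790, 0.4226]
J5: z=[-0.2803, 0.8534, 0.4394] o=[1.4192, 0.9616, -0.6081] → [-0.2048, -0.1622, 0.1844, -0.2803, 0.8534, 0.4394]
J6: z=[0.6405, 0.5073, -0.5766] o=[1.6538, 1.1320, -0.1977] → [-0.3639, 0.6656, 0.1814, 0.6405, 0.5073, -0.5766]
q̇ = J⁺·V = [-0.3130, -0.9250, -0.8490, 0.2820, 0.3450, -0.5700]

-0.3130 -0.9250 -0.8490 0.2820 0.3450 -0.5700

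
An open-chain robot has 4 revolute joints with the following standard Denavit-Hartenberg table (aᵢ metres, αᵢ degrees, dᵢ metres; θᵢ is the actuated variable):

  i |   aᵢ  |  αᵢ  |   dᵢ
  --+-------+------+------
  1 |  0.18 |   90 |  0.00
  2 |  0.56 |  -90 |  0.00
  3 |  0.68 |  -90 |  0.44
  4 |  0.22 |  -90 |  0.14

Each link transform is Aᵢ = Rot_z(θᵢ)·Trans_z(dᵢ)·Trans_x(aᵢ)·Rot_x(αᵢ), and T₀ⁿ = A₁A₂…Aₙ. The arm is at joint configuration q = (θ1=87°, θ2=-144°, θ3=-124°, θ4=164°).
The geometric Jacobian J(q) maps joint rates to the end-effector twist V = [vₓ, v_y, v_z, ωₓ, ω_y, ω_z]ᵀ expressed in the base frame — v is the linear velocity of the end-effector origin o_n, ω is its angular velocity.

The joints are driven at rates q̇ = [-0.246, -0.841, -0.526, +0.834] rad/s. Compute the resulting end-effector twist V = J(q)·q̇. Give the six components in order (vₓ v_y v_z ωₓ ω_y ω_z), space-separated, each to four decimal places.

o_n = [0.4696, 0.0435, -0.5503]
J₁: ẑ×o_n = [-0.0435, 0.4696, 0.0000], ω = ẑ
J2: z=[0.9986, -0.0523, 0.0000] o=[0.0094, 0.1798, 0.0000] → [0.0288, 0.5495, -0.1120, 0.9986, -0.0523, 0.0000]
J3: z=[0.0308, 0.5870, -0.8090] o=[-0.0143, -0.2727, -0.3292] → [0.1260, -0.3847, -0.2743, 0.0308, 0.5870, -0.8090]
J4: z=[0.5233, -0.6991, -0.4873] o=[0.5783, 0.2633, -0.4616] → [-0.0451, 0.0994, -0.1910, 0.5233, -0.6991, -0.4873]
V = J·q̇ = [-0.1174, -0.2925, 0.0792, -0.4196, -0.8477, -0.2269]

-0.1174 -0.2925 0.0792 -0.4196 -0.8477 -0.2269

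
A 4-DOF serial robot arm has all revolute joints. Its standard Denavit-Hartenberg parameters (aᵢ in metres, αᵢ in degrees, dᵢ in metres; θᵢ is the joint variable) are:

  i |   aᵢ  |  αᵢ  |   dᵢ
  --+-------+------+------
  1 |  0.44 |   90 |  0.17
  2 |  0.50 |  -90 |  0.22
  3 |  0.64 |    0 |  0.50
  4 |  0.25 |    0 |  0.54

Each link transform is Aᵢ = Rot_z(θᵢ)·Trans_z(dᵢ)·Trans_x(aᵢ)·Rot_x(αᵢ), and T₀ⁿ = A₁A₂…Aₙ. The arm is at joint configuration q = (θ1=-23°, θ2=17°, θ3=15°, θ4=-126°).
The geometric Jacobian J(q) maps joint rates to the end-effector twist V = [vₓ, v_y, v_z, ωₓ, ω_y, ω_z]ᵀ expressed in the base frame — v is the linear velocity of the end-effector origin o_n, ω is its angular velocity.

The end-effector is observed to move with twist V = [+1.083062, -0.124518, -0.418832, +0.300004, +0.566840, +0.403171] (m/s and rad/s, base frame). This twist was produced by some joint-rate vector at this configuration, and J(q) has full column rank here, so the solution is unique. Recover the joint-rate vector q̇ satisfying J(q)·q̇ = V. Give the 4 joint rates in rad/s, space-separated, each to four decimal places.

o_n = [0.9182, -0.7023, 1.4653]
J₁: ẑ×o_n = [0.7023, 0.9182, -0.0000], ω = ẑ
J2: z=[-0.3907, -0.9205, 0.0000] o=[0.4050, -0.1719, 0.1700] → [-1.1923, 0.5061, 0.6796, -0.3907, -0.9205, 0.0000]
J3: z=[-0.2691, 0.1142, 0.9563] o=[0.7592, -0.5613, 0.3162] → [0.2662, 0.4613, 0.0198, -0.2691, 0.1142, 0.9563]
J4: z=[-0.2691, 0.1142, 0.9563] o=[1.2335, -0.5827, 0.9751] → [0.1704, -0.1697, 0.0682, -0.2691, 0.1142, 0.9563]
q̇ = J⁺·V = [0.5820, -0.6390, -0.5820, 0.3950]

0.5820 -0.6390 -0.5820 0.3950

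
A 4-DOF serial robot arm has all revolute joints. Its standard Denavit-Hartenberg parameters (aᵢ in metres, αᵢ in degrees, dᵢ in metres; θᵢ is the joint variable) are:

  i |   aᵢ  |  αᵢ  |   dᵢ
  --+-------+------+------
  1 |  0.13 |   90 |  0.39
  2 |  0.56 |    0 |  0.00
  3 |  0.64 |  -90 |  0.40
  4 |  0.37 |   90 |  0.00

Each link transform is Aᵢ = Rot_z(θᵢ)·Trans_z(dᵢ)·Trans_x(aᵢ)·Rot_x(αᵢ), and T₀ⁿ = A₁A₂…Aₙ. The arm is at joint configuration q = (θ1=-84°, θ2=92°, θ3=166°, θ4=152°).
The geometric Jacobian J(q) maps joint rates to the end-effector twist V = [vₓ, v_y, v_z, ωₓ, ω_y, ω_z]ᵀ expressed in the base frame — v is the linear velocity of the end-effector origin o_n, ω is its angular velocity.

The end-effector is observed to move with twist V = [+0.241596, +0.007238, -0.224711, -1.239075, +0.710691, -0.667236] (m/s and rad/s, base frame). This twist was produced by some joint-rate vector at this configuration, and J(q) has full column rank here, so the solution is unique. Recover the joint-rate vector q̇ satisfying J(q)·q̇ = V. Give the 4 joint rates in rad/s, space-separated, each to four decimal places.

-0.8450 0.2050 0.9530 -0.8550

o_n = [-0.2203, -0.0687, 0.6432]
J₁: ẑ×o_n = [0.0687, -0.2203, 0.0000], ω = ẑ
J2: z=[-0.9945, -0.1045, 0.0000] o=[0.0136, -0.1293, 0.3900] → [-0.0265, 0.2518, -0.0847, -0.9945, -0.1045, 0.0000]
J3: z=[-0.9945, -0.1045, 0.0000] o=[0.0115, -0.1099, 0.9497] → [0.0320, -0.3048, -0.0651, -0.9945, -0.1045, 0.0000]
J4: z=[0.1022, -0.9728, -0.2079] o=[-0.4002, -0.0193, 0.3236] → [-0.3211, -0.0701, 0.1699, 0.1022, -0.9728, -0.2079]
q̇ = J⁺·V = [-0.8450, 0.2050, 0.9530, -0.8550]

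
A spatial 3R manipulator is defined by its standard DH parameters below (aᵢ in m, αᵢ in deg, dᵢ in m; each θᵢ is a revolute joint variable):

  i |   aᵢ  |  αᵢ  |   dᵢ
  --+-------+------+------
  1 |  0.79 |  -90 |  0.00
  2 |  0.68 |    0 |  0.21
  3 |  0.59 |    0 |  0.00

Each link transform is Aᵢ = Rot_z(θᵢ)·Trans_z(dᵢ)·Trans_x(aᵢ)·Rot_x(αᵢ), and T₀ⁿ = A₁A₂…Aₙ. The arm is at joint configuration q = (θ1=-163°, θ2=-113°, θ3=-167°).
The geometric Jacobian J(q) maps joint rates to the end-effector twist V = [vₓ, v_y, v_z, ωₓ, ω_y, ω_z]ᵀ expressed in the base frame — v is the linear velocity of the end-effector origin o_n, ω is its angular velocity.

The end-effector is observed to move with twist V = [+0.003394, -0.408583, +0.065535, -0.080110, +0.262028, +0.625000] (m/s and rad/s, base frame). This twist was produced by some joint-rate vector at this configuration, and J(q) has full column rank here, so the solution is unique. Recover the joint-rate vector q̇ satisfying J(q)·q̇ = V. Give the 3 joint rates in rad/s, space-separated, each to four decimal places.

o_n = [-0.5380, -0.3841, 0.0449]
J₁: ẑ×o_n = [0.3841, -0.5380, 0.0000], ω = ẑ
J2: z=[0.2924, -0.9563, 0.0000] o=[-0.7555, -0.2310, 0.0000] → [-0.0429, -0.0131, 0.1632, 0.2924, -0.9563, 0.0000]
J3: z=[0.2924, -0.9563, 0.0000] o=[-0.4400, -0.3541, 0.6259] → [0.5556, 0.1699, -0.1025, 0.2924, -0.9563, 0.0000]
q̇ = J⁺·V = [0.6250, 0.1410, -0.4150]

0.6250 0.1410 -0.4150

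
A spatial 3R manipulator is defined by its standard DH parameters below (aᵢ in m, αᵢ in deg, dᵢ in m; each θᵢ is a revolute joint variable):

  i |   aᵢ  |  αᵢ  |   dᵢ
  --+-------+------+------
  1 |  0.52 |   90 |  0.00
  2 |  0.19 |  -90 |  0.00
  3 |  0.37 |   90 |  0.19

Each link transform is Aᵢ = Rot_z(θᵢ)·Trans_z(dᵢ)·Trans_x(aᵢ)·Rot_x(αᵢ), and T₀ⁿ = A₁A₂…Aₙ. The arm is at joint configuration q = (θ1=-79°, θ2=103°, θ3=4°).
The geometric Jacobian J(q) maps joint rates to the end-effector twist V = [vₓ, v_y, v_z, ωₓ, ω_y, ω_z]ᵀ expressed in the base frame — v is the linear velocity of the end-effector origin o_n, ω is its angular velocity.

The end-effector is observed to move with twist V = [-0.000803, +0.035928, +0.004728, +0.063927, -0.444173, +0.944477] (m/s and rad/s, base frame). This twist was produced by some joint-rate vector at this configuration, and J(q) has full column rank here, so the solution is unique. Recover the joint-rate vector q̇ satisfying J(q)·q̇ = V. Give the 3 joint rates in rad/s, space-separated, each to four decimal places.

0.8410 0.0220 -0.4600

o_n = [0.0652, -0.2003, 0.5020]
J₁: ẑ×o_n = [0.2003, 0.0652, -0.0000], ω = ẑ
J2: z=[-0.9816, -0.1908, 0.0000] o=[0.0992, -0.5104, 0.0000] → [-0.0958, 0.4928, -0.3109, -0.9816, -0.1908, 0.0000]
J3: z=[-0.1859, 0.9565, -0.2250] o=[0.0911, -0.4685, 0.1851] → [0.3634, 0.0647, -0.0251, -0.1859, 0.9565, -0.2250]
q̇ = J⁺·V = [0.8410, 0.0220, -0.4600]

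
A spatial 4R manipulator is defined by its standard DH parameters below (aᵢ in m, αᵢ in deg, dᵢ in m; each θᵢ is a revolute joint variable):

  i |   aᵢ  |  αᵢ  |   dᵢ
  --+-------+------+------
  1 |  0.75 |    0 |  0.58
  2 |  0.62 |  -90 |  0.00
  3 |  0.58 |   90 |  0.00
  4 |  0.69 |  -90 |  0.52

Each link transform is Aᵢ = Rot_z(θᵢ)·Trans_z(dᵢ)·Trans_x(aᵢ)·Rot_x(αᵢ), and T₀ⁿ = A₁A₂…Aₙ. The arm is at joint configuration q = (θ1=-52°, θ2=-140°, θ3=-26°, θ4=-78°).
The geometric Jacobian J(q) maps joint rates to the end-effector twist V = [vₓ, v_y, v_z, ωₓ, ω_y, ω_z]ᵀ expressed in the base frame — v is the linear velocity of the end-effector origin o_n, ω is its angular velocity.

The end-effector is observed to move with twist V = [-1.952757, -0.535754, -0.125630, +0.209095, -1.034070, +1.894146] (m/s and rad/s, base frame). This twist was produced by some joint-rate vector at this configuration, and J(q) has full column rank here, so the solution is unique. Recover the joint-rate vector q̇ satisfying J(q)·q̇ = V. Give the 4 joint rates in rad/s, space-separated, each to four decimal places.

o_n = [-0.4174, 0.2859, 1.3645]
J₁: ẑ×o_n = [-0.2859, -0.4174, 0.0000], ω = ẑ
J2: z=[0.0000, 0.0000, 1.0000] o=[0.4617, -0.5910, 0.5800] → [-0.8769, -0.8792, 0.0000, 0.0000, 0.0000, 1.0000]
J3: z=[-0.2079, -0.9781, 0.0000] o=[-0.1447, -0.4621, 0.5800] → [-0.7674, 0.1631, -0.4223, -0.2079, -0.9781, 0.0000]
J4: z=[0.4288, -0.0911, 0.8988] o=[-0.6546, -0.3537, 0.8343] → [-0.6232, -0.0142, 0.2959, 0.4288, -0.0911, 0.8988]
q̇ = J⁺·V = [0.4960, 0.5380, 0.9680, 0.9570]

0.4960 0.5380 0.9680 0.9570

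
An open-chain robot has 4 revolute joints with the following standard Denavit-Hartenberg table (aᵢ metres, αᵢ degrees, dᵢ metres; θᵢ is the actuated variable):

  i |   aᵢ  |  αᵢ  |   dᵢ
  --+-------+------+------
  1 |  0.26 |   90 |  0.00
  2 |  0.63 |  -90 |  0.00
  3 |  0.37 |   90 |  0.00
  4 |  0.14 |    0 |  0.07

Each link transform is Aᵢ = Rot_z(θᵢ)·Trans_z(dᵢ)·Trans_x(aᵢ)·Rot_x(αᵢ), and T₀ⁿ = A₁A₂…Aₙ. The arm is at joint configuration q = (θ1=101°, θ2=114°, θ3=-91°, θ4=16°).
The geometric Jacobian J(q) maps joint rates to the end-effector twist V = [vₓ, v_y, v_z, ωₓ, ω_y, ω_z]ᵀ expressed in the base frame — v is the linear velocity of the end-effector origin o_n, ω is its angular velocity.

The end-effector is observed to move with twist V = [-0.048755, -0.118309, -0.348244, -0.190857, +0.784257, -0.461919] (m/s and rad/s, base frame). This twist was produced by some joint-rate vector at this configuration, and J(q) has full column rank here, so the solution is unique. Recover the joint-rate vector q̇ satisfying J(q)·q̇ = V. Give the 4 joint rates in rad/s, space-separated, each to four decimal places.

o_n = [0.4939, 0.0966, 0.4879]
J₁: ẑ×o_n = [-0.0966, 0.4939, 0.0000], ω = ẑ
J2: z=[0.9816, 0.1908, 0.0000] o=[-0.0496, 0.2552, 0.0000] → [0.0931, -0.4789, -0.2594, 0.9816, 0.1908, 0.0000]
J3: z=[0.1743, -0.8968, -0.4067] o=[-0.0007, 0.0037, 0.5755] → [0.1164, -0.1859, 0.4598, 0.1743, -0.8968, -0.4067]
J4: z=[-0.0947, 0.3959, -0.9134] o=[0.3619, 0.0769, 0.5696] → [-0.0144, -0.1283, -0.0541, -0.0947, 0.3959, -0.9134]
q̇ = J⁺·V = [-0.4630, -0.0320, -0.7370, 0.3270]

-0.4630 -0.0320 -0.7370 0.3270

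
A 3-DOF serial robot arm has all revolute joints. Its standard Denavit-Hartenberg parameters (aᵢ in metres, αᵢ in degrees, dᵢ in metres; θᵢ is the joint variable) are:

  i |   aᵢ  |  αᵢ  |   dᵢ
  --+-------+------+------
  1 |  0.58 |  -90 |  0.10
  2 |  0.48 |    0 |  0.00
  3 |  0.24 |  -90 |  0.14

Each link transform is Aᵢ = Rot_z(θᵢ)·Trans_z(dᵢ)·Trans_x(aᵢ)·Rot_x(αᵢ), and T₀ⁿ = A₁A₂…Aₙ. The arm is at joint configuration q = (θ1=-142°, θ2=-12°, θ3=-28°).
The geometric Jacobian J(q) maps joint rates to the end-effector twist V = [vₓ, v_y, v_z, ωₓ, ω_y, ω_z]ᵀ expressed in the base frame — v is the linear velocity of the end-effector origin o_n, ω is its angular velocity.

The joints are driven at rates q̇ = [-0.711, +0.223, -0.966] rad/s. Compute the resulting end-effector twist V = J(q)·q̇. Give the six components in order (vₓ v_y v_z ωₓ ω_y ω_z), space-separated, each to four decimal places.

-0.5455 0.6866 0.0319 -0.4574 0.5855 -0.7110

o_n = [-0.8857, -0.8697, 0.3541]
J₁: ẑ×o_n = [0.8697, -0.8857, 0.0000], ω = ẑ
J2: z=[0.6157, -0.7880, 0.0000] o=[-0.4570, -0.3571, 0.1000] → [-0.2002, -0.1564, -0.6534, 0.6157, -0.7880, 0.0000]
J3: z=[0.6157, -0.7880, 0.0000] o=[-0.8270, -0.6461, 0.1998] → [-0.1216, -0.0950, -0.1839, 0.6157, -0.7880, 0.0000]
V = J·q̇ = [-0.5455, 0.6866, 0.0319, -0.4574, 0.5855, -0.7110]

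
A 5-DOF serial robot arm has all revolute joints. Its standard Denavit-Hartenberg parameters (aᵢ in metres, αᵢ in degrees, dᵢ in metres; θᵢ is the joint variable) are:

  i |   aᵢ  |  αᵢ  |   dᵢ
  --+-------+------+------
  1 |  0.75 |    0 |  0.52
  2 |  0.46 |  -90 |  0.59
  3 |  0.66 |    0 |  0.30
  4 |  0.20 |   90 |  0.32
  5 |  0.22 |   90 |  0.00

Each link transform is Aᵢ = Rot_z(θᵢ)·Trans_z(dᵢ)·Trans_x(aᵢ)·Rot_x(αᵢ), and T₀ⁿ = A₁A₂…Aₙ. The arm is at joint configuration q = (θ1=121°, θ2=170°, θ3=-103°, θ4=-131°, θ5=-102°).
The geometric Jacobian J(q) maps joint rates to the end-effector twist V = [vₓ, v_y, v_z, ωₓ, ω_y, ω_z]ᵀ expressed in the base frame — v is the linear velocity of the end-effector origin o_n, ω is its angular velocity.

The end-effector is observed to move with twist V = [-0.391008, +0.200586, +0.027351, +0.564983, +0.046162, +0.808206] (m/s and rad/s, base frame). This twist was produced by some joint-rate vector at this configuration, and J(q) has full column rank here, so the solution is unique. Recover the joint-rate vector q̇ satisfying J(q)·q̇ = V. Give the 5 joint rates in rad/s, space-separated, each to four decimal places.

0.6610 0.2630 0.0830 0.4610 0.1970

o_n = [0.0708, 0.5818, 1.6283]
J₁: ẑ×o_n = [-0.5818, 0.0708, 0.0000], ω = ẑ
J2: z=[0.0000, 0.0000, 1.0000] o=[-0.3863, 0.6429, 0.5200] → [0.0611, 0.4571, -0.0000, 0.0000, 0.0000, 1.0000]
J3: z=[0.9336, 0.3584, 0.0000] o=[-0.2214, 0.2134, 1.1100] → [0.1857, -0.4839, 0.2391, 0.9336, 0.3584, 0.0000]
J4: z=[0.9336, 0.3584, 0.0000] o=[0.0054, 0.4595, 1.7531] → [-0.0447, 0.1165, 0.0907, 0.9336, 0.3584, 0.0000]
J5: z=[0.2899, -0.7553, -0.5878] o=[0.2621, 0.6840, 1.5913] → [-0.0880, 0.1017, -0.1741, 0.2899, -0.7553, -0.5878]
q̇ = J⁺·V = [0.6610, 0.2630, 0.0830, 0.4610, 0.1970]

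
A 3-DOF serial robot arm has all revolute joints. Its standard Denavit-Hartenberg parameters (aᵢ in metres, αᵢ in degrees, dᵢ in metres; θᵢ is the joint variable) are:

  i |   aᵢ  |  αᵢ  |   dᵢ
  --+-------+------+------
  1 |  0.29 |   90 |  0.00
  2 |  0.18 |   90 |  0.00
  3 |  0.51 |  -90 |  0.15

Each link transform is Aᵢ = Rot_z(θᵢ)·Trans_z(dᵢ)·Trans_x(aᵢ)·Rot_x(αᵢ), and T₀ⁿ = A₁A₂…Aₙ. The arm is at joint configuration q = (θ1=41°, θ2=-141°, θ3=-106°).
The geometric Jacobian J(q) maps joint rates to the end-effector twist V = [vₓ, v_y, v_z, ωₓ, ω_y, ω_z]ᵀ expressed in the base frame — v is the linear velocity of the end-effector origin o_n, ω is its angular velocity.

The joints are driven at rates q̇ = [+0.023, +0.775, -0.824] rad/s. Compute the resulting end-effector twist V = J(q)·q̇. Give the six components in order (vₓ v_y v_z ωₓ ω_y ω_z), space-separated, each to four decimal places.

0.2483 0.0674 0.1573 0.8998 -0.2447 -0.6174

o_n = [-0.1971, 0.4782, 0.0918]
J₁: ẑ×o_n = [-0.4782, -0.1971, 0.0000], ω = ẑ
J2: z=[0.6561, -0.7547, 0.0000] o=[0.2189, 0.1903, 0.0000] → [-0.0693, -0.0602, -0.1250, 0.6561, -0.7547, 0.0000]
J3: z=[-0.4750, -0.4129, 0.7771] o=[0.1133, 0.0985, -0.1133] → [-0.3798, -0.1439, -0.3085, -0.4750, -0.4129, 0.7771]
V = J·q̇ = [0.2483, 0.0674, 0.1573, 0.8998, -0.2447, -0.6174]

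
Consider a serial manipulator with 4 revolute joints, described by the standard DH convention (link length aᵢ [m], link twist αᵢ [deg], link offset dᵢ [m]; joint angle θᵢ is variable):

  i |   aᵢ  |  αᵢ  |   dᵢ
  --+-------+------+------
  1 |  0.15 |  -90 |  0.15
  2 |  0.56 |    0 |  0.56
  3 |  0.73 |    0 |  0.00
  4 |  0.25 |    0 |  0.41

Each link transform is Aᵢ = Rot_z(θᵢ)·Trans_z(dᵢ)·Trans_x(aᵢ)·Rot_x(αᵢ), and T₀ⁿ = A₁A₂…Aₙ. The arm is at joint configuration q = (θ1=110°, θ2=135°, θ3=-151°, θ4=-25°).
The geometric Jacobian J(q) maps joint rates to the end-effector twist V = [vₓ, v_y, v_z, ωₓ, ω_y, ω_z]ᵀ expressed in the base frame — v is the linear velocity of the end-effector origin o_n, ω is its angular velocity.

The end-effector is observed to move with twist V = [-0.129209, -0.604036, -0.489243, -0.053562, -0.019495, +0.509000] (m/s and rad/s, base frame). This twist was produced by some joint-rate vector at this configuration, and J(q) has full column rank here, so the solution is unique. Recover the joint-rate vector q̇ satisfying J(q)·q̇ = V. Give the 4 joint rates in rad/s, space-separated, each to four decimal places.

0.5090 0.6240 0.4100 -0.9770

o_n = [-1.1319, 0.2738, 0.1193]
J₁: ẑ×o_n = [-0.2738, -1.1319, 0.0000], ω = ẑ
J2: z=[-0.9397, -0.3420, 0.0000] o=[-0.0513, 0.1410, 0.1500] → [0.0105, -0.0289, -0.4944, -0.9397, -0.3420, 0.0000]
J3: z=[-0.9397, -0.3420, 0.0000] o=[-0.4421, -0.4227, -0.2460] → [-0.1249, 0.3432, -0.8904, -0.9397, -0.3420, 0.0000]
J4: z=[-0.9397, -0.3420, 0.0000] o=[-0.6821, 0.2367, -0.0448] → [-0.0561, 0.1541, -0.1887, -0.9397, -0.3420, 0.0000]
q̇ = J⁺·V = [0.5090, 0.6240, 0.4100, -0.9770]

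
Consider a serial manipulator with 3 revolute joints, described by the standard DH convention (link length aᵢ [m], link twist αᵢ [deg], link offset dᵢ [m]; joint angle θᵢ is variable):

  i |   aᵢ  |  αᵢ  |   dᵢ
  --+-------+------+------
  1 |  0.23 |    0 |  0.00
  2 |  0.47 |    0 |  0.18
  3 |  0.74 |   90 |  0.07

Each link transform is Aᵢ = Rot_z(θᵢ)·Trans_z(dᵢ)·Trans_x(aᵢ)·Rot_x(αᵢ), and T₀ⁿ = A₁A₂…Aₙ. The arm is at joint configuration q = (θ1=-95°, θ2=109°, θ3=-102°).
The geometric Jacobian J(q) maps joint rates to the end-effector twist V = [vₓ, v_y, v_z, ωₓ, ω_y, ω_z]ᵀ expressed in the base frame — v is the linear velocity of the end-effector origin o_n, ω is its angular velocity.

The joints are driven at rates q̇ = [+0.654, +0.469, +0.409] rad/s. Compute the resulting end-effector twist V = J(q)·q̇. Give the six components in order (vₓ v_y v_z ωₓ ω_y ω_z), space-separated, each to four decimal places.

1.1551 0.5386 0.0000 0.0000 0.0000 1.5320

o_n = [0.4618, -0.8550, 0.2500]
J₁: ẑ×o_n = [0.8550, 0.4618, -0.0000], ω = ẑ
J2: z=[0.0000, 0.0000, 1.0000] o=[-0.0200, -0.2291, 0.0000] → [0.6258, 0.4819, -0.0000, 0.0000, 0.0000, 1.0000]
J3: z=[0.0000, 0.0000, 1.0000] o=[0.4360, -0.1154, 0.1800] → [0.7395, 0.0258, -0.0000, 0.0000, 0.0000, 1.0000]
V = J·q̇ = [1.1551, 0.5386, 0.0000, 0.0000, 0.0000, 1.5320]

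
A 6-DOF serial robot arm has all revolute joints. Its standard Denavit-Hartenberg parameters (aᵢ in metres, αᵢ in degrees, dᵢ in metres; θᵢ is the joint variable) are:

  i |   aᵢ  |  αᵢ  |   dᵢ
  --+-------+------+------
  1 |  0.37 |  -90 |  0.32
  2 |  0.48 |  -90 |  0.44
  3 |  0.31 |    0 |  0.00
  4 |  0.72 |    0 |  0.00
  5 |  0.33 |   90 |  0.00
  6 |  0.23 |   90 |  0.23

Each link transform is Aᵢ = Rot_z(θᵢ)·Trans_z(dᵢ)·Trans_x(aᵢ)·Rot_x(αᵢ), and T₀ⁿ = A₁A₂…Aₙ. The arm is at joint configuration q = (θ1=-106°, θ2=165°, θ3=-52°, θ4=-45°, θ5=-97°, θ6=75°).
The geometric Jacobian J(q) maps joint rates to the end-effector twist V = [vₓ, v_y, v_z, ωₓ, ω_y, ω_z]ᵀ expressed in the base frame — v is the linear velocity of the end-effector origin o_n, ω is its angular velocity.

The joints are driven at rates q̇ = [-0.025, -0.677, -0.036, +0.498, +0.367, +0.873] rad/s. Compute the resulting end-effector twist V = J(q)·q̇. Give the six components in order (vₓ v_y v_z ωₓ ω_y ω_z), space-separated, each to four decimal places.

o_n = [1.0229, -0.3564, 0.4671]
J₁: ẑ×o_n = [0.3564, 1.0229, -0.0000], ω = ẑ
J2: z=[0.9613, -0.2756, 0.0000] o=[-0.1020, -0.3557, 0.3200] → [-0.0405, -0.1414, 0.3094, 0.9613, -0.2756, 0.0000]
J3: z=[0.0713, 0.2488, 0.9659] o=[0.4488, -0.0313, 0.1958] → [0.3815, 0.5352, -0.1660, 0.0713, 0.2488, 0.9659]
J4: z=[0.0713, 0.2488, 0.9659] o=[0.7344, 0.0786, 0.1464] → [0.4999, 0.2558, -0.1028, 0.0713, 0.2488, 0.9659]
J5: z=[0.0713, 0.2488, 0.9659] o=[1.3980, -0.1998, 0.1691] → [0.2253, -0.3836, 0.0822, 0.0713, 0.2488, 0.9659]
J6: z=[-0.8683, 0.4921, -0.0626] o=[1.2360, -0.4751, 0.2520] → [0.1133, 0.2001, 0.0017, -0.8683, 0.4921, -0.0626]
V = J·q̇ = [0.4354, 0.2122, -0.2231, -1.3497, 0.8224, 0.7211]

0.4354 0.2122 -0.2231 -1.3497 0.8224 0.7211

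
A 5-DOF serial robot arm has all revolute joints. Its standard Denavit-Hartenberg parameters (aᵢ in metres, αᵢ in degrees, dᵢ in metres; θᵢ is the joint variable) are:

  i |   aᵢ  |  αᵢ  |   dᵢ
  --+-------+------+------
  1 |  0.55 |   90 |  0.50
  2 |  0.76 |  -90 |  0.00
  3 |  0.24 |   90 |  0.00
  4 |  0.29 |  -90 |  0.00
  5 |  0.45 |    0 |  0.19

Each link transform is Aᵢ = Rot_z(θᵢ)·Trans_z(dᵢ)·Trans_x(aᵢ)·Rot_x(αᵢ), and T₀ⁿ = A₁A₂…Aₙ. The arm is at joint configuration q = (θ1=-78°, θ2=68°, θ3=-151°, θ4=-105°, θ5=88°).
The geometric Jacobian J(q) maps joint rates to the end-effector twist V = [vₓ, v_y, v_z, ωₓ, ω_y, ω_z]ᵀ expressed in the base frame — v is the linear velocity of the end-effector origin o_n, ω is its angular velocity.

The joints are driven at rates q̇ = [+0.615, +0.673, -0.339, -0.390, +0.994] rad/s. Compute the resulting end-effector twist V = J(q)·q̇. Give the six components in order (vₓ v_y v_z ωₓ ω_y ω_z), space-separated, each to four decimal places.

o_n = [-0.3146, -1.2149, 0.9985]
J₁: ẑ×o_n = [1.2149, -0.3146, 0.0000], ω = ẑ
J2: z=[-0.9781, -0.2079, 0.0000] o=[0.1144, -0.5380, 0.5000] → [-0.1036, 0.4876, 0.5729, -0.9781, -0.2079, 0.0000]
J3: z=[-0.1928, 0.9069, 0.3746] o=[0.1735, -0.8165, 1.2047] → [-0.0377, -0.2226, 0.5195, -0.1928, 0.9069, 0.3746]
J4: z=[0.8177, 0.3595, -0.4495] o=[0.0434, -0.7637, 1.0100] → [-0.2069, 0.1704, -0.2402, 0.8177, 0.3595, -0.4495]
J5: z=[-0.4740, -0.0225, -0.8803] o=[0.1381, -1.0343, 0.9660] → [-0.1597, 0.4139, 0.0754, -0.4740, -0.0225, -0.8803]
V = J·q̇ = [0.6121, 0.5551, 0.3781, -1.3830, -0.6100, -0.2117]

0.6121 0.5551 0.3781 -1.3830 -0.6100 -0.2117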